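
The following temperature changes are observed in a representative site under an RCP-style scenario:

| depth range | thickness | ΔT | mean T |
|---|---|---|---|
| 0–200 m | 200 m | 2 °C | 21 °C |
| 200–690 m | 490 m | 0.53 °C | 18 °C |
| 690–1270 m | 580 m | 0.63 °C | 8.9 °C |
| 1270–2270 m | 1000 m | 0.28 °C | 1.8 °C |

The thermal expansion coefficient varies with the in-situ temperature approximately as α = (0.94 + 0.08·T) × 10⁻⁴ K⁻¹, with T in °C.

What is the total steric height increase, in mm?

Layer 1: α = (0.94 + 0.08×21)×10⁻⁴ = 2.62×10⁻⁴ K⁻¹
Layer 2: α = (0.94 + 0.08×18)×10⁻⁴ = 2.38×10⁻⁴ K⁻¹
Layer 3: α = (0.94 + 0.08×8.9)×10⁻⁴ = 1.652×10⁻⁴ K⁻¹
Layer 4: α = (0.94 + 0.08×1.8)×10⁻⁴ = 1.084×10⁻⁴ K⁻¹
200 × 2 × 2.62×10⁻⁴ = 0.10480 m
2.38×10⁻⁴ × 490 × 0.53 = 0.0618086 m
Layer 3: 0.63 × 580 × 1.652×10⁻⁴ = 0.06036408 m
Layer 4: 1.084×10⁻⁴ × 1000 × 0.28 = 0.030352 m
Δh = 0.10480 + 0.0618086 + 0.06036408 + 0.030352 = 0.25732468 m ≈ 260 mm

Δh = 260 mm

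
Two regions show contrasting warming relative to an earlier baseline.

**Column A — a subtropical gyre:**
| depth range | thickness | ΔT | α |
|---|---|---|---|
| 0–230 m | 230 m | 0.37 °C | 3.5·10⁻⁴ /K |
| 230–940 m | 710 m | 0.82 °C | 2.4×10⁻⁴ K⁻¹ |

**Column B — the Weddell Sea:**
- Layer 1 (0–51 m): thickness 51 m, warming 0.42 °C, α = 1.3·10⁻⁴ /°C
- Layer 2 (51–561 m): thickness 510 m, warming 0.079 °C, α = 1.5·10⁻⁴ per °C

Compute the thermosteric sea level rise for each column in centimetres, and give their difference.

A 0–230 m: 230 × 3.5×10⁻⁴ × 0.37 = 0.029785 m
A Layer 2: 0.82 × 710 × 2.4×10⁻⁴ = 0.139728 m
A total: 0.169513 m
B 0–51 m: 0.42 × 1.3×10⁻⁴ × 51 = 0.0027846 m
B 51–561 m: 1.5×10⁻⁴ × 510 × 0.079 = 0.0060435 m
B total: 0.0088281 m
Difference: 0.169513 − 0.0088281 = 0.1606849 m

Δh_A ≈ 17 cm, Δh_B ≈ 0.88 cm; difference ≈ 16 cm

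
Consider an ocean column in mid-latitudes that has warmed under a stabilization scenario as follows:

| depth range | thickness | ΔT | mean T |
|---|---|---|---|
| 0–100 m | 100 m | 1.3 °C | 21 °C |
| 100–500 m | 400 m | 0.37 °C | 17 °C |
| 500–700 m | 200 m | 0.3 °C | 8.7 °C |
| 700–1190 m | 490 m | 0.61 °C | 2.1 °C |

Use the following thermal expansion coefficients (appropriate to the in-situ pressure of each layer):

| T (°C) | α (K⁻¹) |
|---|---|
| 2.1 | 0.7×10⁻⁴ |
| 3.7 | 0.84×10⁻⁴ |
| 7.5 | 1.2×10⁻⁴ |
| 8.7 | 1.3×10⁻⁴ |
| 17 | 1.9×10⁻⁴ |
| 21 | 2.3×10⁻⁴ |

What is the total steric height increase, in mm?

Δh ≈ 86.7 mm

Layer 1 at 21 °C → α = 2.3×10⁻⁴ K⁻¹
Layer 2 at 17 °C → α = 1.9×10⁻⁴ K⁻¹
Layer 3 at 8.7 °C → α = 1.3×10⁻⁴ K⁻¹
Layer 4 at 2.1 °C → α = 0.7×10⁻⁴ K⁻¹
1.3 × 2.3×10⁻⁴ × 100 = 0.02990 m
100–500 m: 1.9×10⁻⁴ × 0.37 × 400 = 0.02812 m
500–700 m: 200 × 0.3 × 1.3×10⁻⁴ = 0.00780 m
490 × 0.7×10⁻⁴ × 0.61 = 0.020923 m
Δh = 0.02990 + 0.02812 + 0.00780 + 0.020923 = 0.086743 m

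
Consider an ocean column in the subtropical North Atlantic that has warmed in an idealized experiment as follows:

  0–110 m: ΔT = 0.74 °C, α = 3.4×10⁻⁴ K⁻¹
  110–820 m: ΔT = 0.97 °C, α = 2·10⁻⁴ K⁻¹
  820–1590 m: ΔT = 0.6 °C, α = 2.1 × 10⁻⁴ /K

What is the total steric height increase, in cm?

Layer 1: 3.4×10⁻⁴ × 0.74 × 110 = 0.027676 m
710 × 0.97 × 2×10⁻⁴ = 0.13774 m
820–1590 m: 770 × 2.1×10⁻⁴ × 0.6 = 0.09702 m
Δh = 0.027676 + 0.13774 + 0.09702 = 0.262436 m

Δh ≈ 26.2 cm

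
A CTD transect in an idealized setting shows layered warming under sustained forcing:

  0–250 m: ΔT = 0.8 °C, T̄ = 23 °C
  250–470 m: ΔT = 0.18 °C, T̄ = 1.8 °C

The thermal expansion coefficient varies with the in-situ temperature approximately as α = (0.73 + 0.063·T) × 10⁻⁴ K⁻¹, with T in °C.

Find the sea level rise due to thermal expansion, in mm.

Layer 1: α = (0.73 + 0.063×23)×10⁻⁴ = 2.179×10⁻⁴ K⁻¹
Layer 2: α = (0.73 + 0.063×1.8)×10⁻⁴ = 0.8434×10⁻⁴ K⁻¹
Layer 1: 0.8 × 250 × 2.179×10⁻⁴ = 0.04358 m
0.8434×10⁻⁴ × 0.18 × 220 = 0.003339864 m
Δh = 0.04358 + 0.003339864 = 0.046919864 m

Δh ≈ 46.9 mm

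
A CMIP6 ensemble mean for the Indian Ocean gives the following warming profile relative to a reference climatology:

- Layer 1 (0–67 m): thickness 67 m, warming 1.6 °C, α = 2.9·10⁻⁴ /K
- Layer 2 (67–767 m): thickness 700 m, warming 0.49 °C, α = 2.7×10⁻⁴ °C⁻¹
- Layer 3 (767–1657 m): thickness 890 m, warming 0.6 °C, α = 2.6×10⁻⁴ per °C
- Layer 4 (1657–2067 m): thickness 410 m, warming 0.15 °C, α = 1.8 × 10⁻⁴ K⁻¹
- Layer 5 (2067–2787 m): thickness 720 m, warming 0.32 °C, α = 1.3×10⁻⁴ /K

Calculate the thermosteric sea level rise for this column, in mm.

Layer 1: 67 × 1.6 × 2.9×10⁻⁴ = 0.031088 m
0.49 × 700 × 2.7×10⁻⁴ = 0.09261 m
Layer 3: 2.6×10⁻⁴ × 890 × 0.6 = 0.13884 m
410 × 1.8×10⁻⁴ × 0.15 = 0.01107 m
2067–2787 m: 1.3×10⁻⁴ × 720 × 0.32 = 0.029952 m
Δh = 0.031088 + 0.09261 + 0.13884 + 0.01107 + 0.029952 = 0.30356 m ≈ 304 mm

304 mm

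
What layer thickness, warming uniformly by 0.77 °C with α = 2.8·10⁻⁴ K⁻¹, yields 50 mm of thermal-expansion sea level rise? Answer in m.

about 230 m

H = Δh/(αΔT) = 0.05 / (2.8×10⁻⁴ × 0.77) ≈ 231.9 m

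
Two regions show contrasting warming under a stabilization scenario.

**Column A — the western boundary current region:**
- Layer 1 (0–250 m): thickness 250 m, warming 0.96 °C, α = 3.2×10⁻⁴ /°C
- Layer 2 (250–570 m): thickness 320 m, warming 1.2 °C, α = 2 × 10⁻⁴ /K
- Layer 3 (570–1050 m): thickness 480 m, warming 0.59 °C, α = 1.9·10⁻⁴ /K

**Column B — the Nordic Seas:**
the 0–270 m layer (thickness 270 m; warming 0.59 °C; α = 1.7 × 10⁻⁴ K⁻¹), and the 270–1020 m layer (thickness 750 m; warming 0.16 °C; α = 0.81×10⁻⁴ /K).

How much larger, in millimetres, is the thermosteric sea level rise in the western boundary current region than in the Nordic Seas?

A Layer 1: 3.2×10⁻⁴ × 250 × 0.96 = 0.07680 m
A Layer 2: 1.2 × 2×10⁻⁴ × 320 = 0.07680 m
A 570–1050 m: 1.9×10⁻⁴ × 0.59 × 480 = 0.053808 m
A total: 0.207408 m
B 0–270 m: 270 × 0.59 × 1.7×10⁻⁴ = 0.027081 m
B Layer 2: 0.16 × 0.81×10⁻⁴ × 750 = 0.00972 m
B total: 0.036801 m
Difference: 0.207408 − 0.036801 = 0.170607 m

170 mm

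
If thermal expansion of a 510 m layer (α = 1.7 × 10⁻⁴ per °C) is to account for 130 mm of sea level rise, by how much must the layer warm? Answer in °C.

ΔT = Δh/(αH) = 0.13 / (1.7×10⁻⁴ × 510) ≈ 1.499 °C

1.50 °C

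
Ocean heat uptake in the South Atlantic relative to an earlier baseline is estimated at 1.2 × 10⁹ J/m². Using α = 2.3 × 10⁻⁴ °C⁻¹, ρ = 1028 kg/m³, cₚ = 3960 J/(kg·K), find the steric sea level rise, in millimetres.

Δh = αQ/(ρcₚ) = 2.3×10⁻⁴ × 1.2×10⁹ / (1028 × 3960) ≈ 0.067799 m

67.8 mm of thermosteric rise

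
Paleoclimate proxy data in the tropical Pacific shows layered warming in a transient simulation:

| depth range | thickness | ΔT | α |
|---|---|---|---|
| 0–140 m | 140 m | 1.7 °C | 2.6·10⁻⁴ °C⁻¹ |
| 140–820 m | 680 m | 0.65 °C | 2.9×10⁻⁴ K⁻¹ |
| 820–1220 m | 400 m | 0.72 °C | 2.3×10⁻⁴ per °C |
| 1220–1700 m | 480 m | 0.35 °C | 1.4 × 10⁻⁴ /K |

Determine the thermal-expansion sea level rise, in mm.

0–140 m: 2.6×10⁻⁴ × 1.7 × 140 = 0.06188 m
Layer 2: 2.9×10⁻⁴ × 680 × 0.65 = 0.12818 m
Layer 3: 0.72 × 2.3×10⁻⁴ × 400 = 0.06624 m
Layer 4: 0.35 × 480 × 1.4×10⁻⁴ = 0.02352 m
Δh = 0.06188 + 0.12818 + 0.06624 + 0.02352 = 0.27982 m

about 280 mm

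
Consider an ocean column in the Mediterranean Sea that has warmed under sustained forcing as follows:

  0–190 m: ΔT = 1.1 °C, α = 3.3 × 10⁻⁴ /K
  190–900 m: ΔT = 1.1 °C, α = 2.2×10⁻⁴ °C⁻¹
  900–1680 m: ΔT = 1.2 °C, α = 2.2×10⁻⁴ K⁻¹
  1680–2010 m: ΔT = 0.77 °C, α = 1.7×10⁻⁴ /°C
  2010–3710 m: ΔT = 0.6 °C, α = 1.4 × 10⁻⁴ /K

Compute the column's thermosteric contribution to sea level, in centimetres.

1.1 × 3.3×10⁻⁴ × 190 = 0.06897 m
710 × 1.1 × 2.2×10⁻⁴ = 0.17182 m
Layer 3: 1.2 × 780 × 2.2×10⁻⁴ = 0.20592 m
0.77 × 1.7×10⁻⁴ × 330 = 0.043197 m
2010–3710 m: 1.4×10⁻⁴ × 0.6 × 1700 = 0.14280 m
Δh = 0.06897 + 0.17182 + 0.20592 + 0.043197 + 0.14280 = 0.632707 m ≈ 63.3 cm

Δh = 63.3 cm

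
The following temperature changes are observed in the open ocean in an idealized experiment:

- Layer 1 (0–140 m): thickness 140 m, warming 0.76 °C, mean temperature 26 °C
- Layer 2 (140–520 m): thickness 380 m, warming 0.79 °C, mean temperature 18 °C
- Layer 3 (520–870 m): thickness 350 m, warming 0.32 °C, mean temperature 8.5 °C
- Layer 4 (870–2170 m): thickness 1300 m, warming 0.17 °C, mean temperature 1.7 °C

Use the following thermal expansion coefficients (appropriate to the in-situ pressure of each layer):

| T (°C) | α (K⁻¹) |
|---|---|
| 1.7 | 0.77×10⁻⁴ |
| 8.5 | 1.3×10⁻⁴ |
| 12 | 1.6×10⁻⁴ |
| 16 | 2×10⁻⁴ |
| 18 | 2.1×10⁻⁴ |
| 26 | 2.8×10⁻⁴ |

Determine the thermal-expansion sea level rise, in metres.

Layer 1 at 26 °C → α = 2.8×10⁻⁴ K⁻¹
Layer 2 at 18 °C → α = 2.1×10⁻⁴ K⁻¹
Layer 3 at 8.5 °C → α = 1.3×10⁻⁴ K⁻¹
Layer 4 at 1.7 °C → α = 0.77×10⁻⁴ K⁻¹
0.76 × 2.8×10⁻⁴ × 140 = 0.029792 m
Layer 2: 2.1×10⁻⁴ × 0.79 × 380 = 0.063042 m
520–870 m: 0.32 × 1.3×10⁻⁴ × 350 = 0.01456 m
870–2170 m: 0.17 × 1300 × 0.77×10⁻⁴ = 0.017017 m
Δh = 0.029792 + 0.063042 + 0.01456 + 0.017017 = 0.124411 m ≈ 0.124 m

0.124 m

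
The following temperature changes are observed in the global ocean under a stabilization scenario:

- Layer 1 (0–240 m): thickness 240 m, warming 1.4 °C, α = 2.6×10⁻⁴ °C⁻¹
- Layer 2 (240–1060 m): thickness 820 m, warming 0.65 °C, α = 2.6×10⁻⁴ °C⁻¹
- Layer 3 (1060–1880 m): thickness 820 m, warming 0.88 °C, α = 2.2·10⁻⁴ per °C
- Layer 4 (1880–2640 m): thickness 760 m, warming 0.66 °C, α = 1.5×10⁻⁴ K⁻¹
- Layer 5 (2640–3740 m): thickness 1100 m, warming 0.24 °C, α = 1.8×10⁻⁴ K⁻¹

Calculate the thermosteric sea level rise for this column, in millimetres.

about 507 mm

0–240 m: 2.6×10⁻⁴ × 240 × 1.4 = 0.08736 m
240–1060 m: 820 × 0.65 × 2.6×10⁻⁴ = 0.13858 m
1060–1880 m: 0.88 × 820 × 2.2×10⁻⁴ = 0.158752 m
Layer 4: 760 × 0.66 × 1.5×10⁻⁴ = 0.07524 m
2640–3740 m: 1100 × 0.24 × 1.8×10⁻⁴ = 0.04752 m
Δh = 0.08736 + 0.13858 + 0.158752 + 0.07524 + 0.04752 = 0.507452 m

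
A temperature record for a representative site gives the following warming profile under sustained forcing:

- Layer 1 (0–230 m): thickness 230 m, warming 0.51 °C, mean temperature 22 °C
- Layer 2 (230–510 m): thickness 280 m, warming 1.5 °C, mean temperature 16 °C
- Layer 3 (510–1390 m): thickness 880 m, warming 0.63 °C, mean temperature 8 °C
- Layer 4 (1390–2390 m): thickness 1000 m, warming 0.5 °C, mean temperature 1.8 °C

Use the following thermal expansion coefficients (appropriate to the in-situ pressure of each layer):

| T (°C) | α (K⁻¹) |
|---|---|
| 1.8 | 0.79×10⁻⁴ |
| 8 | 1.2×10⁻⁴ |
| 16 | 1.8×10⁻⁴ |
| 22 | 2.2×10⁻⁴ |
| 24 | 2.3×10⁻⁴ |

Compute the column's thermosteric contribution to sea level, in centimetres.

Layer 1 at 22 °C → α = 2.2×10⁻⁴ K⁻¹
Layer 2 at 16 °C → α = 1.8×10⁻⁴ K⁻¹
Layer 3 at 8 °C → α = 1.2×10⁻⁴ K⁻¹
Layer 4 at 1.8 °C → α = 0.79×10⁻⁴ K⁻¹
2.2×10⁻⁴ × 230 × 0.51 = 0.025806 m
Layer 2: 1.8×10⁻⁴ × 280 × 1.5 = 0.07560 m
1.2×10⁻⁴ × 880 × 0.63 = 0.066528 m
1390–2390 m: 1000 × 0.79×10⁻⁴ × 0.5 = 0.03950 m
Δh = 0.025806 + 0.07560 + 0.066528 + 0.03950 = 0.207434 m

20.7 cm of thermosteric rise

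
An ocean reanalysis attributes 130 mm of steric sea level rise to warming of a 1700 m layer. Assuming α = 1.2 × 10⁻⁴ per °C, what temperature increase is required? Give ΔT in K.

ΔT = Δh/(αH) = 0.13 / (1.2×10⁻⁴ × 1700) ≈ 0.6373 K

0.64 K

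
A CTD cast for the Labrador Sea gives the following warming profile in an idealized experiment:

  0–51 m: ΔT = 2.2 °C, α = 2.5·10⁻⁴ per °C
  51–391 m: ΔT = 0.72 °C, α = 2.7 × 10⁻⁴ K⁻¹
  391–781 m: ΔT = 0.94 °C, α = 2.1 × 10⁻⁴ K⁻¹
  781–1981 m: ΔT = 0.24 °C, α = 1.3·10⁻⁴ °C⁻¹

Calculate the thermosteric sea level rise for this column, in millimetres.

Δh ≈ 209 mm

0–51 m: 2.5×10⁻⁴ × 51 × 2.2 = 0.02805 m
Layer 2: 0.72 × 340 × 2.7×10⁻⁴ = 0.066096 m
Layer 3: 2.1×10⁻⁴ × 0.94 × 390 = 0.076986 m
1200 × 1.3×10⁻⁴ × 0.24 = 0.03744 m
Δh = 0.02805 + 0.066096 + 0.076986 + 0.03744 = 0.208572 m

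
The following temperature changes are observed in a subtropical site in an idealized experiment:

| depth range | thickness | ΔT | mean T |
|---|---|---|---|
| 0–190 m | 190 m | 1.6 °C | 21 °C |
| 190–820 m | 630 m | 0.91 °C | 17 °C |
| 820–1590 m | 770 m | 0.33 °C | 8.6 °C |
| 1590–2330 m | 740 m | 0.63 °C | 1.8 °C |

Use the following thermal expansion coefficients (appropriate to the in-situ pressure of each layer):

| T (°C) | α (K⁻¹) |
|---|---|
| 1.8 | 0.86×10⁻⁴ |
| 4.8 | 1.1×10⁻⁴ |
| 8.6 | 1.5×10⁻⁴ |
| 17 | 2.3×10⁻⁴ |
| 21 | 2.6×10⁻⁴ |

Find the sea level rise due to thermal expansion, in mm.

Δh = 290 mm

Layer 1 at 21 °C → α = 2.6×10⁻⁴ K⁻¹
Layer 2 at 17 °C → α = 2.3×10⁻⁴ K⁻¹
Layer 3 at 8.6 °C → α = 1.5×10⁻⁴ K⁻¹
Layer 4 at 1.8 °C → α = 0.86×10⁻⁴ K⁻¹
Layer 1: 1.6 × 190 × 2.6×10⁻⁴ = 0.07904 m
0.91 × 2.3×10⁻⁴ × 630 = 0.131859 m
Layer 3: 1.5×10⁻⁴ × 770 × 0.33 = 0.038115 m
0.63 × 740 × 0.86×10⁻⁴ = 0.0400932 m
Δh = 0.07904 + 0.131859 + 0.038115 + 0.0400932 = 0.2891072 m ≈ 290 mm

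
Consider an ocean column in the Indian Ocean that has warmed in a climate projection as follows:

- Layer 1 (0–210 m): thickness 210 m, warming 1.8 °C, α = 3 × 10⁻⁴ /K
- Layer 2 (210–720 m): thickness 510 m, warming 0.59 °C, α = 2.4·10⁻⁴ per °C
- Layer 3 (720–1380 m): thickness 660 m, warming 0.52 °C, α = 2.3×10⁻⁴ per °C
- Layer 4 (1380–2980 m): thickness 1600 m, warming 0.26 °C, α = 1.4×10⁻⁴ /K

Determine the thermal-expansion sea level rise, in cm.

1.8 × 3×10⁻⁴ × 210 = 0.11340 m
Layer 2: 0.59 × 510 × 2.4×10⁻⁴ = 0.072216 m
720–1380 m: 2.3×10⁻⁴ × 660 × 0.52 = 0.078936 m
Layer 4: 0.26 × 1.4×10⁻⁴ × 1600 = 0.05824 m
Δh = 0.11340 + 0.072216 + 0.078936 + 0.05824 = 0.322792 m

Δh = 32.3 cm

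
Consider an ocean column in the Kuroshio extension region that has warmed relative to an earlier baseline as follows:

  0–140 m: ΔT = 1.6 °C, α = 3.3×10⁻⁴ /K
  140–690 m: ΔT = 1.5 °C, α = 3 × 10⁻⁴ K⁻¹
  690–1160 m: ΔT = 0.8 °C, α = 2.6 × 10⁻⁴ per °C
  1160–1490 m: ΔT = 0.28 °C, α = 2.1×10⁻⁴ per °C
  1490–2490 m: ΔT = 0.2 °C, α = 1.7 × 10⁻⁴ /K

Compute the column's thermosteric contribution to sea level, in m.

about 0.47 m

Layer 1: 140 × 3.3×10⁻⁴ × 1.6 = 0.07392 m
3×10⁻⁴ × 550 × 1.5 = 0.24750 m
Layer 3: 470 × 0.8 × 2.6×10⁻⁴ = 0.09776 m
330 × 2.1×10⁻⁴ × 0.28 = 0.019404 m
1490–2490 m: 0.2 × 1000 × 1.7×10⁻⁴ = 0.03400 m
Δh = 0.07392 + 0.24750 + 0.09776 + 0.019404 + 0.03400 = 0.472584 m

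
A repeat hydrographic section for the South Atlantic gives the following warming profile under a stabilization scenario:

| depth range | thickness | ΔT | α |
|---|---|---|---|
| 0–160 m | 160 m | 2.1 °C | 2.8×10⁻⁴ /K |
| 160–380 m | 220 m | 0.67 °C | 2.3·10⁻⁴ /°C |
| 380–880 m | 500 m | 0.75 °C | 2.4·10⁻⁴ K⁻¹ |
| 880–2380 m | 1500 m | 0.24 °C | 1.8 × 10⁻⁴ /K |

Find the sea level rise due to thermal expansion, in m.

Layer 1: 160 × 2.1 × 2.8×10⁻⁴ = 0.09408 m
0.67 × 2.3×10⁻⁴ × 220 = 0.033902 m
2.4×10⁻⁴ × 0.75 × 500 = 0.09000 m
Layer 4: 1500 × 0.24 × 1.8×10⁻⁴ = 0.06480 m
Δh = 0.09408 + 0.033902 + 0.09000 + 0.06480 = 0.282782 m ≈ 0.283 m

0.283 m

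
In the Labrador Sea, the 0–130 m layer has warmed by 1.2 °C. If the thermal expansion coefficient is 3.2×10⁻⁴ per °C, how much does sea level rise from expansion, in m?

Δh ≈ 0.0499 m

Δh = αΔT·H = 3.2×10⁻⁴ × 1.2 × 130 = 0.04992 m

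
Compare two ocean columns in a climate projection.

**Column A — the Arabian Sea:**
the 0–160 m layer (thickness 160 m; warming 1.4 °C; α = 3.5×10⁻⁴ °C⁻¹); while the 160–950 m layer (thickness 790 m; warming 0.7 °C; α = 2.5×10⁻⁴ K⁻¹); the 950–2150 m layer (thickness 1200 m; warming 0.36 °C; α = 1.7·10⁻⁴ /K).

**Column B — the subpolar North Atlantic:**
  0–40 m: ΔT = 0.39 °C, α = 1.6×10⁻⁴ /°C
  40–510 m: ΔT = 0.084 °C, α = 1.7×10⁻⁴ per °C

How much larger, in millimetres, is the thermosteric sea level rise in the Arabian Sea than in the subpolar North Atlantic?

280 mm larger

A 0–160 m: 1.4 × 3.5×10⁻⁴ × 160 = 0.07840 m
A 790 × 0.7 × 2.5×10⁻⁴ = 0.13825 m
A 1.7×10⁻⁴ × 1200 × 0.36 = 0.07344 m
A total: 0.29009 m
B Layer 1: 0.39 × 1.6×10⁻⁴ × 40 = 0.002496 m
B 1.7×10⁻⁴ × 0.084 × 470 = 0.0067116 m
B total: 0.0092076 m
Difference: 0.29009 − 0.0092076 = 0.2808824 m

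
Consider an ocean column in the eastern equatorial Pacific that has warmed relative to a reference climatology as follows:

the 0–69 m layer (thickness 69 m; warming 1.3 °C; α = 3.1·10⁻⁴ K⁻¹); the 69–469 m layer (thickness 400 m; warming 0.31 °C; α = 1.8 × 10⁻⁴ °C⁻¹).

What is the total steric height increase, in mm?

69 × 1.3 × 3.1×10⁻⁴ = 0.027807 m
69–469 m: 400 × 0.31 × 1.8×10⁻⁴ = 0.02232 m
Δh = 0.027807 + 0.02232 = 0.050127 m

about 50.1 mm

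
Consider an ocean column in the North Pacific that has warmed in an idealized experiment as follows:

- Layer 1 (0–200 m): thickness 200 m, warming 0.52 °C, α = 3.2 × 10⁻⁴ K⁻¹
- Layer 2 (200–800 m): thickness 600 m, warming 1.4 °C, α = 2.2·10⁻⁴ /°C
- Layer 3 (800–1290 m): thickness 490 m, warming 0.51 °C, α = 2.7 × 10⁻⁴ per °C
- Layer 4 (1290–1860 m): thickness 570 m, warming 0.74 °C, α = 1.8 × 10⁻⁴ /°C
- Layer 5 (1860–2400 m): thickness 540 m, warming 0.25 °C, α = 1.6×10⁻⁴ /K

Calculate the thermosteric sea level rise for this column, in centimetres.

38.3 cm

200 × 3.2×10⁻⁴ × 0.52 = 0.03328 m
600 × 1.4 × 2.2×10⁻⁴ = 0.18480 m
Layer 3: 0.51 × 2.7×10⁻⁴ × 490 = 0.067473 m
1290–1860 m: 570 × 1.8×10⁻⁴ × 0.74 = 0.075924 m
Layer 5: 540 × 0.25 × 1.6×10⁻⁴ = 0.02160 m
Δh = 0.03328 + 0.18480 + 0.067473 + 0.075924 + 0.02160 = 0.383077 m ≈ 38.3 cm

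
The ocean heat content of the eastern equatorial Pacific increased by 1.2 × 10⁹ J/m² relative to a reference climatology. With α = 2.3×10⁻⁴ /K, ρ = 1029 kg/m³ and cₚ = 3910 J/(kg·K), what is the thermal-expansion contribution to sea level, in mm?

Δh ≈ 68.6 mm

Δh = αQ/(ρcₚ) = 2.3×10⁻⁴ × 1.2×10⁹ / (1029 × 3910) ≈ 0.068599 m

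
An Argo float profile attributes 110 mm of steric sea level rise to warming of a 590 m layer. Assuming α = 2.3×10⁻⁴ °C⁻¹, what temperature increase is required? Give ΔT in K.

ΔT ≈ 0.811 K

ΔT = Δh/(αH) = 0.11 / (2.3×10⁻⁴ × 590) ≈ 0.8106 K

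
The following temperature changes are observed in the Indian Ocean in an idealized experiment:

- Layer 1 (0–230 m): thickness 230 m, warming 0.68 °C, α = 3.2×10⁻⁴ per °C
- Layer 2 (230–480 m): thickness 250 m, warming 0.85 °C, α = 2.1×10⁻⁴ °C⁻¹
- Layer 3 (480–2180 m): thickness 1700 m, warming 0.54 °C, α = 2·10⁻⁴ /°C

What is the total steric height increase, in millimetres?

Layer 1: 0.68 × 3.2×10⁻⁴ × 230 = 0.050048 m
0.85 × 2.1×10⁻⁴ × 250 = 0.044625 m
0.54 × 2×10⁻⁴ × 1700 = 0.18360 m
Δh = 0.050048 + 0.044625 + 0.18360 = 0.278273 m

about 278 mm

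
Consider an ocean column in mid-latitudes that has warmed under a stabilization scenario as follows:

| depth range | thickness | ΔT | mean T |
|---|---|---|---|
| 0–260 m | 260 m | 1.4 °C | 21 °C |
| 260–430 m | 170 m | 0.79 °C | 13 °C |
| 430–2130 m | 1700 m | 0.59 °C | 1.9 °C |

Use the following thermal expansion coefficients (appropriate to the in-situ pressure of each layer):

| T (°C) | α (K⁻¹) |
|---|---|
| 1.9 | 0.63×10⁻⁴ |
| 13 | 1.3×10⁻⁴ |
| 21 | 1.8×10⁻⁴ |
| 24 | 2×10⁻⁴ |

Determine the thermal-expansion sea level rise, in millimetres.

Δh ≈ 150 mm

Layer 1 at 21 °C → α = 1.8×10⁻⁴ K⁻¹
Layer 2 at 13 °C → α = 1.3×10⁻⁴ K⁻¹
Layer 3 at 1.9 °C → α = 0.63×10⁻⁴ K⁻¹
Layer 1: 260 × 1.4 × 1.8×10⁻⁴ = 0.06552 m
170 × 0.79 × 1.3×10⁻⁴ = 0.017459 m
430–2130 m: 0.63×10⁻⁴ × 1700 × 0.59 = 0.063189 m
Δh = 0.06552 + 0.017459 + 0.063189 = 0.146168 m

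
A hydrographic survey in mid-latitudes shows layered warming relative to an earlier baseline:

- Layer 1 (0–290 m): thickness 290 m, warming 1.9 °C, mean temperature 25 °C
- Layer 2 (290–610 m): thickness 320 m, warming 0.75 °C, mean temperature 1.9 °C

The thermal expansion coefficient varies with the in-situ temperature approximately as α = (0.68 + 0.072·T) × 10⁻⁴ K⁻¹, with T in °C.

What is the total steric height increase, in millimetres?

Layer 1: α = (0.68 + 0.072×25)×10⁻⁴ = 2.48×10⁻⁴ K⁻¹
Layer 2: α = (0.68 + 0.072×1.9)×10⁻⁴ = 0.8168×10⁻⁴ K⁻¹
290 × 1.9 × 2.48×10⁻⁴ = 0.136648 m
290–610 m: 0.8168×10⁻⁴ × 0.75 × 320 = 0.0196032 m
Δh = 0.136648 + 0.0196032 = 0.1562512 m ≈ 156 mm

156 mm of thermosteric rise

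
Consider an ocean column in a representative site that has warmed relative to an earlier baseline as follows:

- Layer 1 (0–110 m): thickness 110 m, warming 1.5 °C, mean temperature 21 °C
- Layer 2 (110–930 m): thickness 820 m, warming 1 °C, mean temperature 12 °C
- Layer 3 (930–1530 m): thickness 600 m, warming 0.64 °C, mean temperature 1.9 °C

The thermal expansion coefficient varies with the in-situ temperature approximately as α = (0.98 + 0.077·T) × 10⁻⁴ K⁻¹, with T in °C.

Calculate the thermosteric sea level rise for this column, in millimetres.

Layer 1: α = (0.98 + 0.077×21)×10⁻⁴ = 2.597×10⁻⁴ K⁻¹
Layer 2: α = (0.98 + 0.077×12)×10⁻⁴ = 1.904×10⁻⁴ K⁻¹
Layer 3: α = (0.98 + 0.077×1.9)×10⁻⁴ = 1.1263×10⁻⁴ K⁻¹
1.5 × 2.597×10⁻⁴ × 110 = 0.0428505 m
Layer 2: 820 × 1 × 1.904×10⁻⁴ = 0.156128 m
0.64 × 600 × 1.1263×10⁻⁴ = 0.04324992 m
Δh = 0.0428505 + 0.156128 + 0.04324992 = 0.24222842 m ≈ 240 mm

about 240 mm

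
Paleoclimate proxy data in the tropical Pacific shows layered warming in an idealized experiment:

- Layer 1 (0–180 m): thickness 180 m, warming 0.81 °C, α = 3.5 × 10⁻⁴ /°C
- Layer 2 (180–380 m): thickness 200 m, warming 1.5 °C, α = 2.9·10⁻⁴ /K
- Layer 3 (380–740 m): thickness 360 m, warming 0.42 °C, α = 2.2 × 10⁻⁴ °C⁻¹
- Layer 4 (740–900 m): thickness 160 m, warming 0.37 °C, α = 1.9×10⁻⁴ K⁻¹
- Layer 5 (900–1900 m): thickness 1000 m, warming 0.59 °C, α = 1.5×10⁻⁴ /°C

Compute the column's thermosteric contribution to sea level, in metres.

0.27 m

180 × 0.81 × 3.5×10⁻⁴ = 0.05103 m
200 × 2.9×10⁻⁴ × 1.5 = 0.08700 m
Layer 3: 360 × 0.42 × 2.2×10⁻⁴ = 0.033264 m
740–900 m: 0.37 × 160 × 1.9×10⁻⁴ = 0.011248 m
Layer 5: 0.59 × 1000 × 1.5×10⁻⁴ = 0.08850 m
Δh = 0.05103 + 0.08700 + 0.033264 + 0.011248 + 0.08850 = 0.271042 m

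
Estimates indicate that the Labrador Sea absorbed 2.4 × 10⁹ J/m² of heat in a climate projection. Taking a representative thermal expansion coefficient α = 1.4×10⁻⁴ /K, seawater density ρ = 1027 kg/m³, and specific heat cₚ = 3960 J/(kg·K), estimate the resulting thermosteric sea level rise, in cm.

Δh = αQ/(ρcₚ) = 1.4×10⁻⁴ × 2.4×10⁹ / (1027 × 3960) ≈ 0.082618 m

8.26 cm of thermosteric rise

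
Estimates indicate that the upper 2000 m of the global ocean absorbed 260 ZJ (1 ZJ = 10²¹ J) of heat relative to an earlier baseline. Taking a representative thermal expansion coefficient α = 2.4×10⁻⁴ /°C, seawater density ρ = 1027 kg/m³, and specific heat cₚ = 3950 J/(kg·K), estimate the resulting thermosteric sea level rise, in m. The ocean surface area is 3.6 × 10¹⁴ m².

Per unit area: Q = 260×10²¹ / (3.6×10¹⁴) ≈ 7.222×10⁸ J/m²
Δh = αQ/(ρcₚ) = 2.4×10⁻⁴ × 7.222×10⁸ / (1027 × 3950) ≈ 0.042727 m

Δh ≈ 0.0427 m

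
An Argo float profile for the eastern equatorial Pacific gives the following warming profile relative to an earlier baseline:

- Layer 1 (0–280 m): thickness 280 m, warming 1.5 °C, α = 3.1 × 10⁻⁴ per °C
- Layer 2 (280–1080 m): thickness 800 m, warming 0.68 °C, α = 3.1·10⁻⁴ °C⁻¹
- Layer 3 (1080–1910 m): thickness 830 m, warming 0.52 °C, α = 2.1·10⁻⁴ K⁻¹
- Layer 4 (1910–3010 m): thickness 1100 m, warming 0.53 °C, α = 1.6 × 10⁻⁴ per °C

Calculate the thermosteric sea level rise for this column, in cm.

Layer 1: 3.1×10⁻⁴ × 280 × 1.5 = 0.13020 m
280–1080 m: 800 × 3.1×10⁻⁴ × 0.68 = 0.16864 m
1080–1910 m: 2.1×10⁻⁴ × 0.52 × 830 = 0.090636 m
1910–3010 m: 1100 × 1.6×10⁻⁴ × 0.53 = 0.09328 m
Δh = 0.13020 + 0.16864 + 0.090636 + 0.09328 = 0.482756 m

48.3 cm of thermosteric rise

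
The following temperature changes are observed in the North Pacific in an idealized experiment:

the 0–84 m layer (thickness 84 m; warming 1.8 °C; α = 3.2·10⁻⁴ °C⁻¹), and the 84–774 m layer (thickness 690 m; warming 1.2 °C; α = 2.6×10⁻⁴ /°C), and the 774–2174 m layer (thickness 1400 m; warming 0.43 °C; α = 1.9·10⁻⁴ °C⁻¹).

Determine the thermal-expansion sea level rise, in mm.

378 mm

84 × 3.2×10⁻⁴ × 1.8 = 0.048384 m
Layer 2: 2.6×10⁻⁴ × 690 × 1.2 = 0.21528 m
0.43 × 1.9×10⁻⁴ × 1400 = 0.11438 m
Δh = 0.048384 + 0.21528 + 0.11438 = 0.378044 m ≈ 378 mm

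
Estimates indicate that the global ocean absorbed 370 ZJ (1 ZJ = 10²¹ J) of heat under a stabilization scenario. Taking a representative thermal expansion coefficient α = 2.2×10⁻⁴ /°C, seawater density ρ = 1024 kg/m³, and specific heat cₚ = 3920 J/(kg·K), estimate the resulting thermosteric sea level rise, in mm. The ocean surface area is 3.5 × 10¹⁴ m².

57.9 mm of thermosteric rise

Per unit area: Q = 370×10²¹ / (3.5×10¹⁴) ≈ 1.057×10⁹ J/m²
Δh = αQ/(ρcₚ) = 2.2×10⁻⁴ × 1.057×10⁹ / (1024 × 3920) ≈ 0.057931 m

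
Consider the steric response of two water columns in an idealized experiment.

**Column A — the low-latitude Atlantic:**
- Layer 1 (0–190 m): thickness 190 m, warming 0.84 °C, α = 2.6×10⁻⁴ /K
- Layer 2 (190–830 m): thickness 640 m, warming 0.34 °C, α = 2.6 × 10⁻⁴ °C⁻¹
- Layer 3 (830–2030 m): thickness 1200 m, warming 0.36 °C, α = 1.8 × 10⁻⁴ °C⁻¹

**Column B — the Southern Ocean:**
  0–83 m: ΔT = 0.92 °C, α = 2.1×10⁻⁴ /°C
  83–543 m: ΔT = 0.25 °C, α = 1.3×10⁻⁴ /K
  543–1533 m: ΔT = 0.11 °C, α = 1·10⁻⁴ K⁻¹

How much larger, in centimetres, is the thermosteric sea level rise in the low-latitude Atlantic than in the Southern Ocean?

A Layer 1: 0.84 × 190 × 2.6×10⁻⁴ = 0.041496 m
A 640 × 2.6×10⁻⁴ × 0.34 = 0.056576 m
A Layer 3: 1.8×10⁻⁴ × 1200 × 0.36 = 0.07776 m
A total: 0.175832 m
B 2.1×10⁻⁴ × 83 × 0.92 = 0.0160356 m
B Layer 2: 1.3×10⁻⁴ × 0.25 × 460 = 0.01495 m
B 543–1533 m: 1×10⁻⁴ × 990 × 0.11 = 0.01089 m
B total: 0.0418756 m
Difference: 0.175832 − 0.0418756 = 0.1339564 m

13 cm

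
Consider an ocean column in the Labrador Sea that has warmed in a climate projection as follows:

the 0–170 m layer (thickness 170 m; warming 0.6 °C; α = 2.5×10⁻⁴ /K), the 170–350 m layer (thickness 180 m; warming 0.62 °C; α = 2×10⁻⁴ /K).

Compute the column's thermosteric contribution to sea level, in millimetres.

0–170 m: 0.6 × 2.5×10⁻⁴ × 170 = 0.02550 m
180 × 2×10⁻⁴ × 0.62 = 0.02232 m
Δh = 0.02550 + 0.02232 = 0.04782 m

Δh = 48 mm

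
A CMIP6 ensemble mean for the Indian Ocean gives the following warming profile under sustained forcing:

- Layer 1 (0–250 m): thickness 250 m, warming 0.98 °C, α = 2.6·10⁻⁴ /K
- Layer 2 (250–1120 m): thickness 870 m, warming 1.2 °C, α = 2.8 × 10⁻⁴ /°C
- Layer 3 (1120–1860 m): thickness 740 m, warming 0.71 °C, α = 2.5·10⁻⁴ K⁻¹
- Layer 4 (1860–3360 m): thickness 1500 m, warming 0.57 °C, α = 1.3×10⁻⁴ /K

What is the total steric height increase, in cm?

Layer 1: 0.98 × 2.6×10⁻⁴ × 250 = 0.06370 m
250–1120 m: 1.2 × 870 × 2.8×10⁻⁴ = 0.29232 m
1120–1860 m: 0.71 × 2.5×10⁻⁴ × 740 = 0.13135 m
1860–3360 m: 0.57 × 1500 × 1.3×10⁻⁴ = 0.11115 m
Δh = 0.06370 + 0.29232 + 0.13135 + 0.11115 = 0.59852 m

Δh ≈ 59.9 cm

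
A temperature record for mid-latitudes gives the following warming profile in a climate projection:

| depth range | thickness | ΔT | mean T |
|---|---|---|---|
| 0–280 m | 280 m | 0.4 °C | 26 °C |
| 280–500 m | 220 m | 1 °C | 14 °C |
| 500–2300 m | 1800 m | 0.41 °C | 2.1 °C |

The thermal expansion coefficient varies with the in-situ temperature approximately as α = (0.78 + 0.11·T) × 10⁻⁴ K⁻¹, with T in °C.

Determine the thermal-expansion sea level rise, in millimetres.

166 mm

Layer 1: α = (0.78 + 0.11×26)×10⁻⁴ = 3.64×10⁻⁴ K⁻¹
Layer 2: α = (0.78 + 0.11×14)×10⁻⁴ = 2.32×10⁻⁴ K⁻¹
Layer 3: α = (0.78 + 0.11×2.1)×10⁻⁴ = 1.011×10⁻⁴ K⁻¹
Layer 1: 3.64×10⁻⁴ × 280 × 0.4 = 0.040768 m
Layer 2: 220 × 2.32×10⁻⁴ × 1 = 0.05104 m
1800 × 0.41 × 1.011×10⁻⁴ = 0.0746118 m
Δh = 0.040768 + 0.05104 + 0.0746118 = 0.1664198 m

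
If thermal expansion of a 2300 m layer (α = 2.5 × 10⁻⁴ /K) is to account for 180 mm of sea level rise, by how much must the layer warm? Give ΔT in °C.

ΔT = Δh/(αH) = 0.18 / (2.5×10⁻⁴ × 2300) ≈ 0.3130 °C

0.31 °C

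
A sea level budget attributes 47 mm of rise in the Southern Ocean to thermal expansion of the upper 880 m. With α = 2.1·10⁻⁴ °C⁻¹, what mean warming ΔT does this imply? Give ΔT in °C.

ΔT = Δh/(αH) = 0.047 / (2.1×10⁻⁴ × 880) ≈ 0.2543 °C

ΔT ≈ 0.25 °C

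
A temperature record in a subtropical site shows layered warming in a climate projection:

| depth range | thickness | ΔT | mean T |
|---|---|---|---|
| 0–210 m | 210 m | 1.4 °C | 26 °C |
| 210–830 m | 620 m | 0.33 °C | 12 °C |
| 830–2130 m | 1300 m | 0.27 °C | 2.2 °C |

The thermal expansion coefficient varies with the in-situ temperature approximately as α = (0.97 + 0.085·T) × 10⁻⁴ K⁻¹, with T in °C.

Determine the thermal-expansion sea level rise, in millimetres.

Layer 1: α = (0.97 + 0.085×26)×10⁻⁴ = 3.18×10⁻⁴ K⁻¹
Layer 2: α = (0.97 + 0.085×12)×10⁻⁴ = 1.99×10⁻⁴ K⁻¹
Layer 3: α = (0.97 + 0.085×2.2)×10⁻⁴ = 1.157×10⁻⁴ K⁻¹
Layer 1: 210 × 3.18×10⁻⁴ × 1.4 = 0.093492 m
620 × 0.33 × 1.99×10⁻⁴ = 0.0407154 m
830–2130 m: 0.27 × 1.157×10⁻⁴ × 1300 = 0.0406107 m
Δh = 0.093492 + 0.0407154 + 0.0406107 = 0.1748181 m

170 mm of thermosteric rise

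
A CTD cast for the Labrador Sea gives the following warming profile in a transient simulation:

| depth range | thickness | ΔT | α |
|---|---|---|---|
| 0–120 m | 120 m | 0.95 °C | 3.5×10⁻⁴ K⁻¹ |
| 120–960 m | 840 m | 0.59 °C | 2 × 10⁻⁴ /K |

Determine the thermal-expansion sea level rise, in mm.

120 × 0.95 × 3.5×10⁻⁴ = 0.03990 m
2×10⁻⁴ × 0.59 × 840 = 0.09912 m
Δh = 0.03990 + 0.09912 = 0.13902 m

about 139 mm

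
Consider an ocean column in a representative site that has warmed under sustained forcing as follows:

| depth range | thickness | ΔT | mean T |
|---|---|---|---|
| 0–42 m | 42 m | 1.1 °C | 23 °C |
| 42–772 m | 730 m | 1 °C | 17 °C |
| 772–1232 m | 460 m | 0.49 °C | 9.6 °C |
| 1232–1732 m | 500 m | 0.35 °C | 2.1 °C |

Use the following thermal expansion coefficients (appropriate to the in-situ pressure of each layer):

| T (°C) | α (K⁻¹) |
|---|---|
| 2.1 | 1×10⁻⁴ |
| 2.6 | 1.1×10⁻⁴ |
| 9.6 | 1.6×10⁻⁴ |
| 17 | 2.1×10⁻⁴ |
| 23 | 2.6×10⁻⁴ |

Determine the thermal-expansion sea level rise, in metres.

about 0.219 m

Layer 1 at 23 °C → α = 2.6×10⁻⁴ K⁻¹
Layer 2 at 17 °C → α = 2.1×10⁻⁴ K⁻¹
Layer 3 at 9.6 °C → α = 1.6×10⁻⁴ K⁻¹
Layer 4 at 2.1 °C → α = 1×10⁻⁴ K⁻¹
42 × 1.1 × 2.6×10⁻⁴ = 0.012012 m
1 × 730 × 2.1×10⁻⁴ = 0.15330 m
1.6×10⁻⁴ × 460 × 0.49 = 0.036064 m
Layer 4: 500 × 1×10⁻⁴ × 0.35 = 0.01750 m
Δh = 0.012012 + 0.15330 + 0.036064 + 0.01750 = 0.218876 m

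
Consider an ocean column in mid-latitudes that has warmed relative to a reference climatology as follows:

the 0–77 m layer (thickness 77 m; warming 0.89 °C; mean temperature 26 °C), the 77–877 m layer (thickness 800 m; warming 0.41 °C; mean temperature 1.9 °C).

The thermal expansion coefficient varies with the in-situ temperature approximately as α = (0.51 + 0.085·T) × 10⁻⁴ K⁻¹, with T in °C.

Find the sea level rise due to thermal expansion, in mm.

about 40.7 mm

Layer 1: α = (0.51 + 0.085×26)×10⁻⁴ = 2.72×10⁻⁴ K⁻¹
Layer 2: α = (0.51 + 0.085×1.9)×10⁻⁴ = 0.6715×10⁻⁴ K⁻¹
77 × 0.89 × 2.72×10⁻⁴ = 0.01864016 m
Layer 2: 800 × 0.6715×10⁻⁴ × 0.41 = 0.0220252 m
Δh = 0.01864016 + 0.0220252 = 0.04066536 m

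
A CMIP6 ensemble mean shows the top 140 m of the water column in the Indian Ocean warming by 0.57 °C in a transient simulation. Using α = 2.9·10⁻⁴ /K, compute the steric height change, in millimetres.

Δh = αΔT·H = 2.9×10⁻⁴ × 0.57 × 140 = 0.023142 m

23.1 mm of thermosteric rise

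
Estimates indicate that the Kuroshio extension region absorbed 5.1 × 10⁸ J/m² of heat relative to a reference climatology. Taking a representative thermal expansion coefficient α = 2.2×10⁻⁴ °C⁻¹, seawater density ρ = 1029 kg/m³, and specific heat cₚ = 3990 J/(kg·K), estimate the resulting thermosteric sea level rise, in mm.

Δh = 27 mm

Δh = αQ/(ρcₚ) = 2.2×10⁻⁴ × 5.1×10⁸ / (1029 × 3990) ≈ 0.027328 m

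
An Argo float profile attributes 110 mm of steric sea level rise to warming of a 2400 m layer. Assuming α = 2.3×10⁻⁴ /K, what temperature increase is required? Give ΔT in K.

0.20 K

ΔT = Δh/(αH) = 0.11 / (2.3×10⁻⁴ × 2400) ≈ 0.1993 K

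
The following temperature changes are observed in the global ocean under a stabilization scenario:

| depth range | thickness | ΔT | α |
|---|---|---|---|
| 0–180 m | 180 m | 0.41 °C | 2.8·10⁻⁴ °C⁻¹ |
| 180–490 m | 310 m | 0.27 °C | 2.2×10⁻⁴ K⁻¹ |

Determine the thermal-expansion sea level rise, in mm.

39 mm of thermosteric rise

180 × 2.8×10⁻⁴ × 0.41 = 0.020664 m
Layer 2: 310 × 2.2×10⁻⁴ × 0.27 = 0.018414 m
Δh = 0.020664 + 0.018414 = 0.039078 m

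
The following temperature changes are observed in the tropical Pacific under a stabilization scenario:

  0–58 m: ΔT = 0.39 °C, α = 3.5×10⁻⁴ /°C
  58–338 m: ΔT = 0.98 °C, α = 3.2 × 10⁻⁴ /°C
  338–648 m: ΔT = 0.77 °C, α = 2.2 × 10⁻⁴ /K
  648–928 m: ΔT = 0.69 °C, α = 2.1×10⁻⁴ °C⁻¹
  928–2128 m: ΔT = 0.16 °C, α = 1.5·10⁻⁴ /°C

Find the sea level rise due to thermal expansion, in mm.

218 mm of thermosteric rise

58 × 0.39 × 3.5×10⁻⁴ = 0.007917 m
Layer 2: 0.98 × 3.2×10⁻⁴ × 280 = 0.087808 m
Layer 3: 310 × 2.2×10⁻⁴ × 0.77 = 0.052514 m
Layer 4: 2.1×10⁻⁴ × 280 × 0.69 = 0.040572 m
928–2128 m: 1200 × 1.5×10⁻⁴ × 0.16 = 0.02880 m
Δh = 0.007917 + 0.087808 + 0.052514 + 0.040572 + 0.02880 = 0.217611 m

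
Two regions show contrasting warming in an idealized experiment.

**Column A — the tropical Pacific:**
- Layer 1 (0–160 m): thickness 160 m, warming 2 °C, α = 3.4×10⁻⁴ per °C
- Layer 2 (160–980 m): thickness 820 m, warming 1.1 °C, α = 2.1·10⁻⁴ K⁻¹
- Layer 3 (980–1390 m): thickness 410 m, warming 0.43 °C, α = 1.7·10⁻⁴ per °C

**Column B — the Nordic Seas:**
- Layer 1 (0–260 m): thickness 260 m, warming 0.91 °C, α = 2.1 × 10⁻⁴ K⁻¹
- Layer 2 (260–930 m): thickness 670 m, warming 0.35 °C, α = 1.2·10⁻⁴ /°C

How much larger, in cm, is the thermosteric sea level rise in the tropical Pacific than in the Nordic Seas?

25 cm

A Layer 1: 3.4×10⁻⁴ × 160 × 2 = 0.10880 m
A 1.1 × 820 × 2.1×10⁻⁴ = 0.18942 m
A Layer 3: 1.7×10⁻⁴ × 410 × 0.43 = 0.029971 m
A total: 0.328191 m
B 0–260 m: 0.91 × 260 × 2.1×10⁻⁴ = 0.049686 m
B Layer 2: 1.2×10⁻⁴ × 0.35 × 670 = 0.02814 m
B total: 0.077826 m
Difference: 0.328191 − 0.077826 = 0.250365 m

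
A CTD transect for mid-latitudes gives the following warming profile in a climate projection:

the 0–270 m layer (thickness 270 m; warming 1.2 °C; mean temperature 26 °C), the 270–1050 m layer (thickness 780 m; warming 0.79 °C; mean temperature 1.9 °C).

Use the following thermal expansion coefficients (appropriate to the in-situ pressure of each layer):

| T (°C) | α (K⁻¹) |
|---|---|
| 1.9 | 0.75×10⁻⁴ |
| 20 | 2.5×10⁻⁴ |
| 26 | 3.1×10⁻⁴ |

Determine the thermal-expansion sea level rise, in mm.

Δh ≈ 147 mm

Layer 1 at 26 °C → α = 3.1×10⁻⁴ K⁻¹
Layer 2 at 1.9 °C → α = 0.75×10⁻⁴ K⁻¹
0–270 m: 1.2 × 3.1×10⁻⁴ × 270 = 0.10044 m
Layer 2: 0.79 × 780 × 0.75×10⁻⁴ = 0.046215 m
Δh = 0.10044 + 0.046215 = 0.146655 m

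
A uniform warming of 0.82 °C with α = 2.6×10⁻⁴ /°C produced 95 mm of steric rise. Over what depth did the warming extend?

about 446 m

H = Δh/(αΔT) = 0.095 / (2.6×10⁻⁴ × 0.82) ≈ 445.6 m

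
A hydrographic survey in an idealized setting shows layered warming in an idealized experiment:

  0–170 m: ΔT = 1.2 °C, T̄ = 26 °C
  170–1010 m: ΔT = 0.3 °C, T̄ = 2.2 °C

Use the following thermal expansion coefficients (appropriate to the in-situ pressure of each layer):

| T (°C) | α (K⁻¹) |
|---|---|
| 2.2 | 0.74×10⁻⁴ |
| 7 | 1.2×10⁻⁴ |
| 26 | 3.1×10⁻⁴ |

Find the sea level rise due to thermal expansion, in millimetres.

Δh = 81.9 mm

Layer 1 at 26 °C → α = 3.1×10⁻⁴ K⁻¹
Layer 2 at 2.2 °C → α = 0.74×10⁻⁴ K⁻¹
0–170 m: 170 × 1.2 × 3.1×10⁻⁴ = 0.06324 m
Layer 2: 840 × 0.3 × 0.74×10⁻⁴ = 0.018648 m
Δh = 0.06324 + 0.018648 = 0.081888 m ≈ 81.9 mm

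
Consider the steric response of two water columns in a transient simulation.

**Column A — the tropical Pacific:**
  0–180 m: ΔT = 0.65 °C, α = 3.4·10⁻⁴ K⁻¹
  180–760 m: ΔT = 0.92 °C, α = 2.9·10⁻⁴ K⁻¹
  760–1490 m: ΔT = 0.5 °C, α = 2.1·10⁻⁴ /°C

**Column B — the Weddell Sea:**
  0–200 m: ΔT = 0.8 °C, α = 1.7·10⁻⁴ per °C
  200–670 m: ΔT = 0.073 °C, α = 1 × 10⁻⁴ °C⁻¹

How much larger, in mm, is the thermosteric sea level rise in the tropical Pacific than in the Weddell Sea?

240 mm larger

A Layer 1: 180 × 0.65 × 3.4×10⁻⁴ = 0.03978 m
A 180–760 m: 580 × 0.92 × 2.9×10⁻⁴ = 0.154744 m
A 730 × 2.1×10⁻⁴ × 0.5 = 0.07665 m
A total: 0.271174 m
B 0–200 m: 1.7×10⁻⁴ × 0.8 × 200 = 0.02720 m
B 200–670 m: 470 × 0.073 × 1×10⁻⁴ = 0.003431 m
B total: 0.030631 m
Difference: 0.271174 − 0.030631 = 0.240543 m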